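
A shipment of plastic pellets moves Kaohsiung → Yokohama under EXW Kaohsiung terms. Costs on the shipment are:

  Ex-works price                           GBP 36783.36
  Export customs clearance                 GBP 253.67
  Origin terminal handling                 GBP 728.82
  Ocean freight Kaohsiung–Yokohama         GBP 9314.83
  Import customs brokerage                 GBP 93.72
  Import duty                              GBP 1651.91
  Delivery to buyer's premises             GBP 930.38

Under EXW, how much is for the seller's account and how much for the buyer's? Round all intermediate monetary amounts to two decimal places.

EXW: the seller makes goods available at their premises; the buyer bears all onward costs.
Seller's account: goods 36783.36 = 36783.36
Buyer's account: export clearance 253.67 + origin terminal 728.82 + freight 9314.83 + brokerage 93.72 + duty 1651.91 + delivery 930.38 = 12973.33

Seller: GBP 36783.36; buyer: GBP 12973.33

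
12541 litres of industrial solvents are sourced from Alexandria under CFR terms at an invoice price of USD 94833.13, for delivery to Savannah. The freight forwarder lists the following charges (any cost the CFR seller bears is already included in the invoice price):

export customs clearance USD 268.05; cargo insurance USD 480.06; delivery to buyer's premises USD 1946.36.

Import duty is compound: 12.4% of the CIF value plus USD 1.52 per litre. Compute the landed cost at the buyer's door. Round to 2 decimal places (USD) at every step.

CFR: the seller pays costs through ocean freight to the destination port, but not insurance.
Already in the invoice (seller's account under CFR): export clearance — exclude.
CIF value = CFR price + insurance = 94833.13 + 480.06 = 95313.19
Ad valorem component: 95313.19 × 12.4% = 11818.84
Specific component: 12541 × 1.52 = 19062.32
Import duty = 11818.84 + 19062.32 = 30881.16
Buyer bears: insurance 480.06 + delivery 1946.36 + duty 30881.16 = 33307.58
Landed cost = invoice 94833.13 + 33307.58 = 128140.71

Total landed cost: USD 128140.71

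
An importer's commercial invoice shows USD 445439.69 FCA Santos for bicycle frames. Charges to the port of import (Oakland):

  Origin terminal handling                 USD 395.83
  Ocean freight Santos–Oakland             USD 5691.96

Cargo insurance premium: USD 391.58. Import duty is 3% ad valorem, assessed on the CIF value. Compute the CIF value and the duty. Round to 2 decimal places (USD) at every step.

CIF = FCA price + pre-shipment costs + freight + insurance
CIF = 445439.69 + 395.83 + 5691.96 + 391.58 = 451919.06
Import duty = 451919.06 × 3% = 13557.57

CIF value: USD 451919.06; import duty: USD 13557.57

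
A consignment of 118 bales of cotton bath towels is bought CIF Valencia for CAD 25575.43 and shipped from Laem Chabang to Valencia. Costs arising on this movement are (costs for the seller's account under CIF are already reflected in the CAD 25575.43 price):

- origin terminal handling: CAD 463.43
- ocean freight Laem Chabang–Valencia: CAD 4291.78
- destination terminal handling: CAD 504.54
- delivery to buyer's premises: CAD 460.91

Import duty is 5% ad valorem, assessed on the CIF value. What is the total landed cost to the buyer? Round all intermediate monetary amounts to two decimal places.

Total landed cost: CAD 27819.65

CIF: the seller pays costs through ocean freight and marine insurance to the destination port.
Already in the invoice (seller's account under CIF): origin terminal, freight — exclude.
The CIF price already equals the CIF value: 25575.43
Import duty = 25575.43 × 5% = 1278.77
Buyer bears: destination terminal 504.54 + delivery 460.91 + duty 1278.77 = 2244.22
Landed cost = invoice 25575.43 + 2244.22 = 27819.65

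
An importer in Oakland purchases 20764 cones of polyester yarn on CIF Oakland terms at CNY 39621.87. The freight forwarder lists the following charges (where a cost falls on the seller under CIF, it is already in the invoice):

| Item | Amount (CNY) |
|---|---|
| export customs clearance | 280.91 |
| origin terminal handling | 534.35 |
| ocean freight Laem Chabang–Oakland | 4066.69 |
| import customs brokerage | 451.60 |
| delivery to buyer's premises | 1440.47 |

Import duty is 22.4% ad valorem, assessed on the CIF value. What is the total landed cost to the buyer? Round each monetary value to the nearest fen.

CIF: the seller pays costs through ocean freight and marine insurance to the destination port.
Already in the invoice (seller's account under CIF): export clearance, origin terminal, freight — exclude.
The CIF price already equals the CIF value: 39621.87
Import duty = 39621.87 × 22.4% = 8875.30
Buyer bears: brokerage 451.60 + delivery 1440.47 + duty 8875.30 = 10767.37
Landed cost = invoice 39621.87 + 10767.37 = 50389.24

Total landed cost: CNY 50389.24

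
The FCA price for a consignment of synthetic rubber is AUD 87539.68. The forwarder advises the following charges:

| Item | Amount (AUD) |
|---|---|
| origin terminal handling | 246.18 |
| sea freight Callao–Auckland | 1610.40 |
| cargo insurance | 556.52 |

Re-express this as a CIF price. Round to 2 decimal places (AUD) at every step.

CIF price: AUD 89952.78

From FCA to CIF, the seller additionally bears: origin terminal, freight, insurance.
CIF price = 87539.68 + 246.18 + 1610.40 + 556.52 = 89952.78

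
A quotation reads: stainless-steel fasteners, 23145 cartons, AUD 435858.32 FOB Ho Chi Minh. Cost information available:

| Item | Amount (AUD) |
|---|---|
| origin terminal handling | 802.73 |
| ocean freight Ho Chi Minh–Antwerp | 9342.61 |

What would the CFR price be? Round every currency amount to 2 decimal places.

Not relevant to the conversion: origin terminal — on the seller under both FOB and CFR; already in the FOB price and stays in the CFR price.
From FOB to CFR, the seller additionally bears: freight.
CFR price = 435858.32 + 9342.61 = 445200.93

CFR price: AUD 445200.93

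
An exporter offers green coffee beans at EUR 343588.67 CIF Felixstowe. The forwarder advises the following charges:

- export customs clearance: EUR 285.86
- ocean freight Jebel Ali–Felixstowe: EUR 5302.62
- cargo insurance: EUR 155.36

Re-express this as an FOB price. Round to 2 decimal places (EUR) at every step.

FOB price: EUR 338130.69

Not relevant to the conversion: export clearance — on the seller under both CIF and FOB; already in the CIF price and stays in the FOB price.
From CIF to FOB, the seller no longer bears: freight, insurance.
FOB price = 343588.67 − 5302.62 − 155.36 = 338130.69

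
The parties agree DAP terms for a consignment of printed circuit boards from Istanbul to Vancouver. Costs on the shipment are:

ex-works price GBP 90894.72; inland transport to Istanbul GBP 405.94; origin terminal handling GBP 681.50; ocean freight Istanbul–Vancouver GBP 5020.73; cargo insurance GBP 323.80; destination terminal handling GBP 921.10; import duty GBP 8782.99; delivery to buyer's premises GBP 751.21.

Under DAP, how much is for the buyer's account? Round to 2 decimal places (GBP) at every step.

Buyer's account: GBP 8782.99

DAP: the seller bears all costs to the named destination except import duty and clearance.
Seller's account: goods 90894.72 + inland to port 405.94 + origin terminal 681.50 + freight 5020.73 + insurance 323.80 + destination terminal 921.10 + delivery 751.21 = 98999.00
Buyer's account: duty 8782.99 = 8782.99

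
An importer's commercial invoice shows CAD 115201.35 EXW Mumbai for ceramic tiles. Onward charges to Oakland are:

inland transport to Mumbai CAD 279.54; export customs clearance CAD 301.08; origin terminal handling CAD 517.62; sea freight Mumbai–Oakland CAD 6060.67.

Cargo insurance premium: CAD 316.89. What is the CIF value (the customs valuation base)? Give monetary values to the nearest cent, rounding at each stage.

CIF = EXW price + pre-shipment costs + freight + insurance
CIF = 115201.35 + 279.54 + 301.08 + 517.62 + 6060.67 + 316.89 = 122677.15

CIF value: CAD 122677.15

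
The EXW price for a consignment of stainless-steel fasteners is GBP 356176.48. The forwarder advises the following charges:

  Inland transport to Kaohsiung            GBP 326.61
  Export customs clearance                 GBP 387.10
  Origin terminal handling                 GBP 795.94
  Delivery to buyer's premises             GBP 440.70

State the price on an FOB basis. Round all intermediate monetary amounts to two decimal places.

FOB price: GBP 357686.13

Not relevant to the conversion: delivery — on the buyer under both terms; not part of either seller's price.
From EXW to FOB, the seller additionally bears: inland to port, export clearance, origin terminal.
FOB price = 356176.48 + 326.61 + 387.10 + 795.94 = 357686.13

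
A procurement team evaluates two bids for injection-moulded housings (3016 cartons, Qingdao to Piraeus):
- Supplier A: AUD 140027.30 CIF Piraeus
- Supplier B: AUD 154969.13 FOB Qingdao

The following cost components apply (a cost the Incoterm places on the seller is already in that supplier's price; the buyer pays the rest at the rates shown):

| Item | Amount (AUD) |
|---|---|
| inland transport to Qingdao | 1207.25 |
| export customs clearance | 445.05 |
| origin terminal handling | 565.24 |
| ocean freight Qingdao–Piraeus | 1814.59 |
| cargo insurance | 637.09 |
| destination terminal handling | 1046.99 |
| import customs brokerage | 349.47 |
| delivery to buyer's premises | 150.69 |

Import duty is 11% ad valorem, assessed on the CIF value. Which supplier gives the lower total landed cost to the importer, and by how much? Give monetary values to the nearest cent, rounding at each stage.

Supplier A (CIF):
The CIF price already equals the CIF value: 140027.30
Import duty = 140027.30 × 11% = 15403.00
Buyer bears (A): 1046.99 + 349.47 + 150.69 = 1547.15
Landed cost (A) = invoice 140027.30 + 1547.15 + duty 15403.00 = 156977.45
Supplier B (FOB):
CIF value = FOB price + freight + insurance = 154969.13 + 1814.59 + 637.09 = 157420.81
Import duty = 157420.81 × 11% = 17316.29
Buyer bears (B): 1814.59 + 637.09 + 1046.99 + 349.47 + 150.69 = 3998.83
Landed cost (B) = invoice 154969.13 + 3998.83 + duty 17316.29 = 176284.25
Difference = |156977.45 − 176284.25| = 19306.80

Supplier A is cheaper by AUD 19306.80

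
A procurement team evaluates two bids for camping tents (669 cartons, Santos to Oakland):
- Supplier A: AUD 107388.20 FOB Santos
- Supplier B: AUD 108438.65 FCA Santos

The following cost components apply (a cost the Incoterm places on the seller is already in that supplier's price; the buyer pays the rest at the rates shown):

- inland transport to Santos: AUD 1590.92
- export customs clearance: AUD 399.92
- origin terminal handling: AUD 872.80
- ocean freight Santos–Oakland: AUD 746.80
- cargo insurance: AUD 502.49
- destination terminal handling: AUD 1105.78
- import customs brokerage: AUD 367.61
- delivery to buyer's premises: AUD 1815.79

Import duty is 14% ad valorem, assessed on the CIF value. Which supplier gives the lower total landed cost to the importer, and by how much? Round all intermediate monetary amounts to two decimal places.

Supplier A is cheaper by AUD 2192.50

Supplier A (FOB):
CIF value = FOB price + freight + insurance = 107388.20 + 746.80 + 502.49 = 108637.49
Import duty = 108637.49 × 14% = 15209.25
Buyer bears (A): 746.80 + 502.49 + 1105.78 + 367.61 + 1815.79 = 4538.47
Landed cost (A) = invoice 107388.20 + 4538.47 + duty 15209.25 = 127135.92
Supplier B (FCA):
CIF value = FCA price + origin terminal + freight + insurance = 108438.65 + 872.80 + 746.80 + 502.49 = 110560.74
Import duty = 110560.74 × 14% = 15478.50
Buyer bears (B): 872.80 + 746.80 + 502.49 + 1105.78 + 367.61 + 1815.79 = 5411.27
Landed cost (B) = invoice 108438.65 + 5411.27 + duty 15478.50 = 129328.42
Difference = |127135.92 − 129328.42| = 2192.50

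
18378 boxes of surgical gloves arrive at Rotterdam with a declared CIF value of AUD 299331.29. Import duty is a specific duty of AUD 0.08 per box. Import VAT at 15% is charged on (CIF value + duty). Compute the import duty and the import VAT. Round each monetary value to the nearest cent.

Import duty: AUD 1470.24; import VAT: AUD 45120.23

Import duty = 18378 × 0.08 = 1470.24
VAT base = CIF + duty = 299331.29 + 1470.24 = 300801.53
Import VAT = 300801.53 × 15% = 45120.23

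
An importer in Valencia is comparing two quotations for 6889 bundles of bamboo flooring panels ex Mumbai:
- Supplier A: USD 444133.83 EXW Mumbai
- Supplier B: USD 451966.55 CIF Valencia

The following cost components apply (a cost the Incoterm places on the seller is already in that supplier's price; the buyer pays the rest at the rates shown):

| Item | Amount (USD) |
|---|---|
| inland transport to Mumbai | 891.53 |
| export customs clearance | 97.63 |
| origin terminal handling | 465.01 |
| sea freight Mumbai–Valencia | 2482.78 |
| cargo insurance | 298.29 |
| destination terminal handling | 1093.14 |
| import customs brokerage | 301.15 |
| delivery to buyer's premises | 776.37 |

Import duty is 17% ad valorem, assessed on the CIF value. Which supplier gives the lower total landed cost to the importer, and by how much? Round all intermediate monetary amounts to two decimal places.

Supplier A is cheaper by USD 4209.05

Supplier A (EXW):
CIF value = EXW price + inland to port + export clearance + origin terminal + freight + insurance = 444133.83 + 891.53 + 97.63 + 465.01 + 2482.78 + 298.29 = 448369.07
Import duty = 448369.07 × 17% = 76222.74
Buyer bears (A): 891.53 + 97.63 + 465.01 + 2482.78 + 298.29 + 1093.14 + 301.15 + 776.37 = 6405.90
Landed cost (A) = invoice 444133.83 + 6405.90 + duty 76222.74 = 526762.47
Supplier B (CIF):
The CIF price already equals the CIF value: 451966.55
Import duty = 451966.55 × 17% = 76834.31
Buyer bears (B): 1093.14 + 301.15 + 776.37 = 2170.66
Landed cost (B) = invoice 451966.55 + 2170.66 + duty 76834.31 = 530971.52
Difference = |526762.47 − 530971.52| = 4209.05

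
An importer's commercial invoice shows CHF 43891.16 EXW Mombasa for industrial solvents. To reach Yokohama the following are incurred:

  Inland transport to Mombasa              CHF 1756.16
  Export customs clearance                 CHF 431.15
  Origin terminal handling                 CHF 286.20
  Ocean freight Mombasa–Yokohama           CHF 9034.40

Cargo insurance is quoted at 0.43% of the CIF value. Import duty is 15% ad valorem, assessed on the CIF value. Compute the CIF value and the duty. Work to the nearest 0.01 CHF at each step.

Let C be the CIF value. C = EXW price + pre-shipment costs + freight + 0.43% × C
C − 0.43% × C = 43891.16 + 1756.16 + 431.15 + 286.20 + 9034.40
0.9957 × C = 55399.07
C = 55399.07 / 0.9957 = 55638.31
Insurance premium = 0.43% × 55638.31 = 239.24
Import duty = 55638.31 × 15% = 8345.75

CIF value: CHF 55638.31; import duty: CHF 8345.75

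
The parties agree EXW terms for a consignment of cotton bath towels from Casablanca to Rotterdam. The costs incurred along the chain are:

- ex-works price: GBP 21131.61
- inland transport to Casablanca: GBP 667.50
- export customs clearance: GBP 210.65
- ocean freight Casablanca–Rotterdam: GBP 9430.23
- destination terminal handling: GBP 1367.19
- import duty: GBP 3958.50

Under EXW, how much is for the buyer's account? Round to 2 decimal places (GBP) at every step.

Buyer's account: GBP 15634.07

EXW: the seller makes goods available at their premises; the buyer bears all onward costs.
Seller's account: goods 21131.61 = 21131.61
Buyer's account: inland to port 667.50 + export clearance 210.65 + freight 9430.23 + destination terminal 1367.19 + duty 3958.50 = 15634.07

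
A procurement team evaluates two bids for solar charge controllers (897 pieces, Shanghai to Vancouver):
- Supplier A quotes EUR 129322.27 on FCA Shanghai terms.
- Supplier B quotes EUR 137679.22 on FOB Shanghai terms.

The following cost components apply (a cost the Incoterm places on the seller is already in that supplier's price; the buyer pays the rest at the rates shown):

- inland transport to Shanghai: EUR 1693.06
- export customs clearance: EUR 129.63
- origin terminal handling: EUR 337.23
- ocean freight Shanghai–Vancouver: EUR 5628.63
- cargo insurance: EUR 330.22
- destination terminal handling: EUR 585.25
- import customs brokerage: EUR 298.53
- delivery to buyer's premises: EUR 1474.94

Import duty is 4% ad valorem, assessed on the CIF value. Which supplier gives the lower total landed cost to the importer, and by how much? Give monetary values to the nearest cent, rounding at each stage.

Supplier A (FCA):
CIF value = FCA price + origin terminal + freight + insurance = 129322.27 + 337.23 + 5628.63 + 330.22 = 135618.35
Import duty = 135618.35 × 4% = 5424.73
Buyer bears (A): 337.23 + 5628.63 + 330.22 + 585.25 + 298.53 + 1474.94 = 8654.80
Landed cost (A) = invoice 129322.27 + 8654.80 + duty 5424.73 = 143401.80
Supplier B (FOB):
CIF value = FOB price + freight + insurance = 137679.22 + 5628.63 + 330.22 = 143638.07
Import duty = 143638.07 × 4% = 5745.52
Buyer bears (B): 5628.63 + 330.22 + 585.25 + 298.53 + 1474.94 = 8317.57
Landed cost (B) = invoice 137679.22 + 8317.57 + duty 5745.52 = 151742.31
Difference = |143401.80 − 151742.31| = 8340.51

Supplier A is cheaper by EUR 8340.51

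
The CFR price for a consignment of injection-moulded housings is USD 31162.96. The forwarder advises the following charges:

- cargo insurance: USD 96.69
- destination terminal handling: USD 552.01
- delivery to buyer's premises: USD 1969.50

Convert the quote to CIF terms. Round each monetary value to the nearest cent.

Not relevant to the conversion: delivery, destination terminal — on the buyer under both terms; not part of either seller's price.
From CFR to CIF, the seller additionally bears: insurance.
CIF price = 31162.96 + 96.69 = 31259.65

CIF price: USD 31259.65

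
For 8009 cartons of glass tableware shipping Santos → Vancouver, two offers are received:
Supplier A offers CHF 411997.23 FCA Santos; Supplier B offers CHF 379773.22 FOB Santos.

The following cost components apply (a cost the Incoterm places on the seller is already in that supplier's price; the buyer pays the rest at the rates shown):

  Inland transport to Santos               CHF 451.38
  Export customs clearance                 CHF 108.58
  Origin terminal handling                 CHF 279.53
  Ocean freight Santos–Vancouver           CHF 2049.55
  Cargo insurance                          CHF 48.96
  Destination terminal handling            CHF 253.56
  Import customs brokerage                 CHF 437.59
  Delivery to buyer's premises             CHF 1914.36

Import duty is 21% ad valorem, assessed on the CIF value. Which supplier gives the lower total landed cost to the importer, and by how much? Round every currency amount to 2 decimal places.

Supplier A (FCA):
CIF value = FCA price + origin terminal + freight + insurance = 411997.23 + 279.53 + 2049.55 + 48.96 = 414375.27
Import duty = 414375.27 × 21% = 87018.81
Buyer bears (A): 279.53 + 2049.55 + 48.96 + 253.56 + 437.59 + 1914.36 = 4983.55
Landed cost (A) = invoice 411997.23 + 4983.55 + duty 87018.81 = 503999.59
Supplier B (FOB):
CIF value = FOB price + freight + insurance = 379773.22 + 2049.55 + 48.96 = 381871.73
Import duty = 381871.73 × 21% = 80193.06
Buyer bears (B): 2049.55 + 48.96 + 253.56 + 437.59 + 1914.36 = 4704.02
Landed cost (B) = invoice 379773.22 + 4704.02 + duty 80193.06 = 464670.30
Difference = |503999.59 − 464670.30| = 39329.29

Supplier B is cheaper by CHF 39329.29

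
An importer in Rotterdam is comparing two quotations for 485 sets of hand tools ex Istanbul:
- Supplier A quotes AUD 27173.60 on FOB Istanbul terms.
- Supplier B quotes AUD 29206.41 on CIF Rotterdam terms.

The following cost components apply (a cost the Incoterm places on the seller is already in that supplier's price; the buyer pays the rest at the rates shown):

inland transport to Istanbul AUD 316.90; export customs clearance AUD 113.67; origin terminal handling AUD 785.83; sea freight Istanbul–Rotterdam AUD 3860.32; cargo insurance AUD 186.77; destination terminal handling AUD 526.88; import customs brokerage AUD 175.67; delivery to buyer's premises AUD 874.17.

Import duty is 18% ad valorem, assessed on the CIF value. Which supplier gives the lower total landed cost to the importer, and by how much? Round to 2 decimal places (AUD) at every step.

Supplier B is cheaper by AUD 2376.85

Supplier A (FOB):
CIF value = FOB price + freight + insurance = 27173.60 + 3860.32 + 186.77 = 31220.69
Import duty = 31220.69 × 18% = 5619.72
Buyer bears (A): 3860.32 + 186.77 + 526.88 + 175.67 + 874.17 = 5623.81
Landed cost (A) = invoice 27173.60 + 5623.81 + duty 5619.72 = 38417.13
Supplier B (CIF):
The CIF price already equals the CIF value: 29206.41
Import duty = 29206.41 × 18% = 5257.15
Buyer bears (B): 526.88 + 175.67 + 874.17 = 1576.72
Landed cost (B) = invoice 29206.41 + 1576.72 + duty 5257.15 = 36040.28
Difference = |38417.13 − 36040.28| = 2376.85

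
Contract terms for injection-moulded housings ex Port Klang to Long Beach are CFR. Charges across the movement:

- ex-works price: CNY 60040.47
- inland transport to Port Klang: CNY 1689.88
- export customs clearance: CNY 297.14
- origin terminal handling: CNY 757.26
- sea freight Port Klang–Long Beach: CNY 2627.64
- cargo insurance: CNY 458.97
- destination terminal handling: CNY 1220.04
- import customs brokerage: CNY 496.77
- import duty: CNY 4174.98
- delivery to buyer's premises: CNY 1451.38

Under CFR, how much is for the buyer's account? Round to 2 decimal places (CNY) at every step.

Buyer's account: CNY 7802.14

CFR: the seller pays costs through ocean freight to the destination port, but not insurance.
Seller's account: goods 60040.47 + inland to port 1689.88 + export clearance 297.14 + origin terminal 757.26 + freight 2627.64 = 65412.39
Buyer's account: insurance 458.97 + destination terminal 1220.04 + brokerage 496.77 + duty 4174.98 + delivery 1451.38 = 7802.14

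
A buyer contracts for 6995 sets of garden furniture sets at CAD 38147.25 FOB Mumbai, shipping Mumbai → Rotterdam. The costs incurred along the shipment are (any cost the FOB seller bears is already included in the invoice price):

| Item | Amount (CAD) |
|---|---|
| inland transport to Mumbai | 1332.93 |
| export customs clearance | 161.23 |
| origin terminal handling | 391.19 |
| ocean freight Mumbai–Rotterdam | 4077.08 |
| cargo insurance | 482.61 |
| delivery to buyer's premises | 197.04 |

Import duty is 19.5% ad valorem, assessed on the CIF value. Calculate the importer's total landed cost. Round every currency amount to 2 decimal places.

FOB: the seller bears costs until goods are on board at the origin port; the buyer bears freight, insurance and all costs thereafter.
Already in the invoice (seller's account under FOB): inland to port, export clearance, origin terminal — exclude.
CIF value = FOB price + freight + insurance = 38147.25 + 4077.08 + 482.61 = 42706.94
Import duty = 42706.94 × 19.5% = 8327.85
Buyer bears: freight 4077.08 + insurance 482.61 + delivery 197.04 + duty 8327.85 = 13084.58
Landed cost = invoice 38147.25 + 13084.58 = 51231.83

Total landed cost: CAD 51231.83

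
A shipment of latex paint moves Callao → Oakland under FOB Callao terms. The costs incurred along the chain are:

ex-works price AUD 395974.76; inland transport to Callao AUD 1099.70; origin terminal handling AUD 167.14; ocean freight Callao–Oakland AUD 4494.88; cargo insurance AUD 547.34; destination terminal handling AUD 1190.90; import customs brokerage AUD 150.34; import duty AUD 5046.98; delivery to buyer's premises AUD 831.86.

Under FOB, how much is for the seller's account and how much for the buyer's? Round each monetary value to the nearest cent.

Seller: AUD 397241.60; buyer: AUD 12262.30

FOB: the seller bears costs until goods are on board at the origin port; the buyer bears freight, insurance and all costs thereafter.
Seller's account: goods 395974.76 + inland to port 1099.70 + origin terminal 167.14 = 397241.60
Buyer's account: freight 4494.88 + insurance 547.34 + destination terminal 1190.90 + brokerage 150.34 + duty 5046.98 + delivery 831.86 = 12262.30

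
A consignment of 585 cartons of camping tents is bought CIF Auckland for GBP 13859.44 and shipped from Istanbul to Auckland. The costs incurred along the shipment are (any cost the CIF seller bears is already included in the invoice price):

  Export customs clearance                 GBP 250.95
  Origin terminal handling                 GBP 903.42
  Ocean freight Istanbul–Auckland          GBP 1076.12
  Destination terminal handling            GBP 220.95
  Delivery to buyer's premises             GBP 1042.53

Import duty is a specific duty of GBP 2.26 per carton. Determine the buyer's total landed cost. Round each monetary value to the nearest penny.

Total landed cost: GBP 16445.02

CIF: the seller pays costs through ocean freight and marine insurance to the destination port.
Already in the invoice (seller's account under CIF): export clearance, origin terminal, freight — exclude.
The CIF price already equals the CIF value: 13859.44
Import duty = 585 × 2.26 = 1322.10
Buyer bears: destination terminal 220.95 + delivery 1042.53 + duty 1322.10 = 2585.58
Landed cost = invoice 13859.44 + 2585.58 = 16445.02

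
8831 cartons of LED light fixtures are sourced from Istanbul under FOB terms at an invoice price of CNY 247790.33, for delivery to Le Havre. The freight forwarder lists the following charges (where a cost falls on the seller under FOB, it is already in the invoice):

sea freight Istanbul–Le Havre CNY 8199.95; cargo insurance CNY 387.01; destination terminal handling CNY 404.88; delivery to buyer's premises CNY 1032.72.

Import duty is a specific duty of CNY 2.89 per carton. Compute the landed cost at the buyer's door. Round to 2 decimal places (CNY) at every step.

Total landed cost: CNY 283336.48

FOB: the seller bears costs until goods are on board at the origin port; the buyer bears freight, insurance and all costs thereafter.
CIF value = FOB price + freight + insurance = 247790.33 + 8199.95 + 387.01 = 256377.29
Import duty = 8831 × 2.89 = 25521.59
Buyer bears: freight 8199.95 + insurance 387.01 + destination terminal 404.88 + delivery 1032.72 + duty 25521.59 = 35546.15
Landed cost = invoice 247790.33 + 35546.15 = 283336.48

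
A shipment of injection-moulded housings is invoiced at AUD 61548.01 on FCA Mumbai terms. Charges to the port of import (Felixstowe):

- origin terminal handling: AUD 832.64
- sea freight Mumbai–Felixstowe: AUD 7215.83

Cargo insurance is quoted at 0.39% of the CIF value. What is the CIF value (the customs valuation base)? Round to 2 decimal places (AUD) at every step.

Let C be the CIF value. C = FCA price + pre-shipment costs + freight + 0.39% × C
C − 0.39% × C = 61548.01 + 832.64 + 7215.83
0.9961 × C = 69596.48
C = 69596.48 / 0.9961 = 69868.97
Insurance premium = 0.39% × 69868.97 = 272.49

CIF value: AUD 69868.97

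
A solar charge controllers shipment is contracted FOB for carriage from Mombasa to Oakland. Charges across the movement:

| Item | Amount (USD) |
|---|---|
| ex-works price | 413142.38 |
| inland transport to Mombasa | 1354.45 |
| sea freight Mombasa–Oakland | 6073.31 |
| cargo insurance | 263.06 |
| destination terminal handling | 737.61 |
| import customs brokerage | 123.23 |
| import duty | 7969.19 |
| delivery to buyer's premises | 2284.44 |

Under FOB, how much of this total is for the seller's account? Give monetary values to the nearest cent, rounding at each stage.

FOB: the seller bears costs until goods are on board at the origin port; the buyer bears freight, insurance and all costs thereafter.
Seller's account: goods 413142.38 + inland to port 1354.45 = 414496.83
Buyer's account: freight 6073.31 + insurance 263.06 + destination terminal 737.61 + brokerage 123.23 + duty 7969.19 + delivery 2284.44 = 17450.84

Seller's account: USD 414496.83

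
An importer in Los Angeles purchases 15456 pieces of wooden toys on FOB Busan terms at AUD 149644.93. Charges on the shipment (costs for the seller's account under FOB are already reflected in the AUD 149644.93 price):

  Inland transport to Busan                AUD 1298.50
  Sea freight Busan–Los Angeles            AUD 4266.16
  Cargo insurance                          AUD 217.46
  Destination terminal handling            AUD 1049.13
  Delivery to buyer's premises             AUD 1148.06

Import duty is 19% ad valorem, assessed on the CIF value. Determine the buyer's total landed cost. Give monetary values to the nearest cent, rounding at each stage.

Total landed cost: AUD 185610.16

FOB: the seller bears costs until goods are on board at the origin port; the buyer bears freight, insurance and all costs thereafter.
Already in the invoice (seller's account under FOB): inland to port — exclude.
CIF value = FOB price + freight + insurance = 149644.93 + 4266.16 + 217.46 = 154128.55
Import duty = 154128.55 × 19% = 29284.42
Buyer bears: freight 4266.16 + insurance 217.46 + destination terminal 1049.13 + delivery 1148.06 + duty 29284.42 = 35965.23
Landed cost = invoice 149644.93 + 35965.23 = 185610.16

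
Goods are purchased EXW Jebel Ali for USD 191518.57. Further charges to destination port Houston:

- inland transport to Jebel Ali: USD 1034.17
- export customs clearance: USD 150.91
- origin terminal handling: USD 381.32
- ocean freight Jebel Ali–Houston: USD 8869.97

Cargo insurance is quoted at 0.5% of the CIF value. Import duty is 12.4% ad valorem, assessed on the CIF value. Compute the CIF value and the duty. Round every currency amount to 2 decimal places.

Let C be the CIF value. C = EXW price + pre-shipment costs + freight + 0.5% × C
C − 0.5% × C = 191518.57 + 1034.17 + 150.91 + 381.32 + 8869.97
0.995 × C = 201954.94
C = 201954.94 / 0.995 = 202969.79
Insurance premium = 0.5% × 202969.79 = 1014.85
Import duty = 202969.79 × 12.4% = 25168.25

CIF value: USD 202969.79; import duty: USD 25168.25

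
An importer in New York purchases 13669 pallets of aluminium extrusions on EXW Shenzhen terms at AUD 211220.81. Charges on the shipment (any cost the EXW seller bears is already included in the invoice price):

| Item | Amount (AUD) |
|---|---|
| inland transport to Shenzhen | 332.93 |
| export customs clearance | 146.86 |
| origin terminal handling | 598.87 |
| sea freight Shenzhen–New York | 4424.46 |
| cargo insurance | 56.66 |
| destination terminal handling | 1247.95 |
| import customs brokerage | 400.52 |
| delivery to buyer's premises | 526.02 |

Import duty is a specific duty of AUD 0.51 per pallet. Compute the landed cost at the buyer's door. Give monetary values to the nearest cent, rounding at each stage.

EXW: the seller makes goods available at their premises; the buyer bears all onward costs.
CIF value = EXW price + inland to port + export clearance + origin terminal + freight + insurance = 211220.81 + 332.93 + 146.86 + 598.87 + 4424.46 + 56.66 = 216780.59
Import duty = 13669 × 0.51 = 6971.19
Buyer bears: inland to port 332.93 + export clearance 146.86 + origin terminal 598.87 + freight 4424.46 + insurance 56.66 + destination terminal 1247.95 + brokerage 400.52 + delivery 526.02 + duty 6971.19 = 14705.46
Landed cost = invoice 211220.81 + 14705.46 = 225926.27

Total landed cost: AUD 225926.27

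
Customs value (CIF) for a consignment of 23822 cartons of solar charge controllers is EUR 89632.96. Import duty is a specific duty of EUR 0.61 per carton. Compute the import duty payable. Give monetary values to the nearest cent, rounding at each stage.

Import duty = 23822 × 0.61 = 14531.42

Import duty: EUR 14531.42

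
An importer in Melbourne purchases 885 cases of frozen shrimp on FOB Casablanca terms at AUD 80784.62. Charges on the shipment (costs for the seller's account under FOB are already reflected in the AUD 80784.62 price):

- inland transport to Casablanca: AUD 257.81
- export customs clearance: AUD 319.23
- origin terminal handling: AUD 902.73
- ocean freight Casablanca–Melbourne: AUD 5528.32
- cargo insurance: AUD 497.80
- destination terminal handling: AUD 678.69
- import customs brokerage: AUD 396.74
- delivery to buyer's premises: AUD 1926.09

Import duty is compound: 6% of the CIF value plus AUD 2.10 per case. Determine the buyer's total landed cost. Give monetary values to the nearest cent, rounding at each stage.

FOB: the seller bears costs until goods are on board at the origin port; the buyer bears freight, insurance and all costs thereafter.
Already in the invoice (seller's account under FOB): inland to port, export clearance, origin terminal — exclude.
CIF value = FOB price + freight + insurance = 80784.62 + 5528.32 + 497.80 = 86810.74
Ad valorem component: 86810.74 × 6% = 5208.64
Specific component: 885 × 2.10 = 1858.50
Import duty = 5208.64 + 1858.50 = 7067.14
Buyer bears: freight 5528.32 + insurance 497.80 + destination terminal 678.69 + brokerage 396.74 + delivery 1926.09 + duty 7067.14 = 16094.78
Landed cost = invoice 80784.62 + 16094.78 = 96879.40

Total landed cost: AUD 96879.40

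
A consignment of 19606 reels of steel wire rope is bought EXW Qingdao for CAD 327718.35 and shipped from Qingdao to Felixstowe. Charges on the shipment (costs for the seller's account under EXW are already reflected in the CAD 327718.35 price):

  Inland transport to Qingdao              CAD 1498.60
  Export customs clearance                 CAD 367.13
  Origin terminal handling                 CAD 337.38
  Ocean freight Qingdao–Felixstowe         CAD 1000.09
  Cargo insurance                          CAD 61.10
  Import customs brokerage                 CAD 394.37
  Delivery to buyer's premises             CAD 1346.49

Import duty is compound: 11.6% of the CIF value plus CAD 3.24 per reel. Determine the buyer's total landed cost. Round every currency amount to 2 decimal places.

EXW: the seller makes goods available at their premises; the buyer bears all onward costs.
CIF value = EXW price + inland to port + export clearance + origin terminal + freight + insurance = 327718.35 + 1498.60 + 367.13 + 337.38 + 1000.09 + 61.10 = 330982.65
Ad valorem component: 330982.65 × 11.6% = 38393.99
Specific component: 19606 × 3.24 = 63523.44
Import duty = 38393.99 + 63523.44 = 101917.43
Buyer bears: inland to port 1498.60 + export clearance 367.13 + origin terminal 337.38 + freight 1000.09 + insurance 61.10 + brokerage 394.37 + delivery 1346.49 + duty 101917.43 = 106922.59
Landed cost = invoice 327718.35 + 106922.59 = 434640.94

Total landed cost: CAD 434640.94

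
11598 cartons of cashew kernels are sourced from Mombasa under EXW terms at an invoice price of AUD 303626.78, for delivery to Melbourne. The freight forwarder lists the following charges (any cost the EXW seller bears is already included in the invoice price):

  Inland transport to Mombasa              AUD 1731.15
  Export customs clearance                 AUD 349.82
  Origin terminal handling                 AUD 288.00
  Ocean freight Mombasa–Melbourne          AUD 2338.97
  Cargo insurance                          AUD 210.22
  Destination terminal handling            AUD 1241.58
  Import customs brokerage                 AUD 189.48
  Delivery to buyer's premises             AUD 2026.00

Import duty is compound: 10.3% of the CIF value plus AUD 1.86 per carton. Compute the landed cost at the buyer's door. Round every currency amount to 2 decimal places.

EXW: the seller makes goods available at their premises; the buyer bears all onward costs.
CIF value = EXW price + inland to port + export clearance + origin terminal + freight + insurance = 303626.78 + 1731.15 + 349.82 + 288.00 + 2338.97 + 210.22 = 308544.94
Ad valorem component: 308544.94 × 10.3% = 31780.13
Specific component: 11598 × 1.86 = 21572.28
Import duty = 31780.13 + 21572.28 = 53352.41
Buyer bears: inland to port 1731.15 + export clearance 349.82 + origin terminal 288.00 + freight 2338.97 + insurance 210.22 + destination terminal 1241.58 + brokerage 189.48 + delivery 2026.00 + duty 53352.41 = 61727.63
Landed cost = invoice 303626.78 + 61727.63 = 365354.41

Total landed cost: AUD 365354.41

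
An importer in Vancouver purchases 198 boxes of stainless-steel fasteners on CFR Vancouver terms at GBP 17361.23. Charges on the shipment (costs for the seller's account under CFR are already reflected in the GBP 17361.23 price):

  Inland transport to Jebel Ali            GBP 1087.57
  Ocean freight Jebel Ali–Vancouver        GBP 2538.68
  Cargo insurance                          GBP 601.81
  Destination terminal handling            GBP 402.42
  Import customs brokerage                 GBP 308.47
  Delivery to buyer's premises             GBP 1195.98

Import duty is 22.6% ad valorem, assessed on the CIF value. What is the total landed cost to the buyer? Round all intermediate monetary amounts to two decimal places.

CFR: the seller pays costs through ocean freight to the destination port, but not insurance.
Already in the invoice (seller's account under CFR): inland to port, freight — exclude.
CIF value = CFR price + insurance = 17361.23 + 601.81 = 17963.04
Import duty = 17963.04 × 22.6% = 4059.65
Buyer bears: insurance 601.81 + destination terminal 402.42 + brokerage 308.47 + delivery 1195.98 + duty 4059.65 = 6568.33
Landed cost = invoice 17361.23 + 6568.33 = 23929.56

Total landed cost: GBP 23929.56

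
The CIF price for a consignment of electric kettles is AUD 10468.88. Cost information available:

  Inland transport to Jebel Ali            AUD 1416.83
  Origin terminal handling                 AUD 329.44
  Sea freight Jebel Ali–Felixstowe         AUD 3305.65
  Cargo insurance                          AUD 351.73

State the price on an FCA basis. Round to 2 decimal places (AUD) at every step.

Not relevant to the conversion: inland to port — on the seller under both CIF and FCA; already in the CIF price and stays in the FCA price.
From CIF to FCA, the seller no longer bears: origin terminal, freight, insurance.
FCA price = 10468.88 − 329.44 − 3305.65 − 351.73 = 6482.06

FCA price: AUD 6482.06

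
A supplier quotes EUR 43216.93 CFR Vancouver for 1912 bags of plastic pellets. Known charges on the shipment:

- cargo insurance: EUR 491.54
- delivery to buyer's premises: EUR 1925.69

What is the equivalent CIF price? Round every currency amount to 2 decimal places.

Not relevant to the conversion: delivery — on the buyer under both terms; not part of either seller's price.
From CFR to CIF, the seller additionally bears: insurance.
CIF price = 43216.93 + 491.54 = 43708.47

CIF price: EUR 43708.47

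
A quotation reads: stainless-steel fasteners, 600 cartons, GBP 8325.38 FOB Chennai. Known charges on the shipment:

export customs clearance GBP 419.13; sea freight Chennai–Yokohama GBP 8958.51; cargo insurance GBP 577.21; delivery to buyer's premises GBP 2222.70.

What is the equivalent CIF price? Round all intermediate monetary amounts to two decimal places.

CIF price: GBP 17861.10

Not relevant to the conversion: export clearance — on the seller under both FOB and CIF; already in the FOB price and stays in the CIF price. delivery — on the buyer under both terms; not part of either seller's price.
From FOB to CIF, the seller additionally bears: freight, insurance.
CIF price = 8325.38 + 8958.51 + 577.21 = 17861.10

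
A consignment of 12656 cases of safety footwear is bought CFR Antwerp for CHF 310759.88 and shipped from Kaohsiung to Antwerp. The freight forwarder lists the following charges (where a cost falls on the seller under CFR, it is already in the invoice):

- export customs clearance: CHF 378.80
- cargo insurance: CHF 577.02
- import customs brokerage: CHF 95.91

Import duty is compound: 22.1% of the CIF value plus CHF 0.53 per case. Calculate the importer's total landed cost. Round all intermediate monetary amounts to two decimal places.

CFR: the seller pays costs through ocean freight to the destination port, but not insurance.
Already in the invoice (seller's account under CFR): export clearance — exclude.
CIF value = CFR price + insurance = 310759.88 + 577.02 = 311336.90
Ad valorem component: 311336.90 × 22.1% = 68805.45
Specific component: 12656 × 0.53 = 6707.68
Import duty = 68805.45 + 6707.68 = 75513.13
Buyer bears: insurance 577.02 + brokerage 95.91 + duty 75513.13 = 76186.06
Landed cost = invoice 310759.88 + 76186.06 = 386945.94

Total landed cost: CHF 386945.94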